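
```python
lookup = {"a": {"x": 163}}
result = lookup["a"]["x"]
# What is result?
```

Trace:
`lookup = {"a": {"x": 163}}` → lookup = {'a': {'x': 163}}
`result = lookup["a"]["x"]` → result = 163
So result = 163

Answer: 163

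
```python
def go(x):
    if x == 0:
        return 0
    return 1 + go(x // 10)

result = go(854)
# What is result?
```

Count of digits of 854: 3

Answer: 3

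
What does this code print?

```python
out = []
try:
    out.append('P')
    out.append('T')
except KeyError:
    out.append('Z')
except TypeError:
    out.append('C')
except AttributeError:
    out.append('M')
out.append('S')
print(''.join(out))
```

Execution trace: 'P' (try body) → 'T' (try body, no exception) → 'S' (after the try/except). Output: PTS

Answer: PTS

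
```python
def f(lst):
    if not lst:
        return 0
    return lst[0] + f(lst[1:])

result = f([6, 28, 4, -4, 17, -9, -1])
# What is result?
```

6 + 28 + 4 + (-4) + 17 + (-9) + (-1) + 0 = 41

Answer: 41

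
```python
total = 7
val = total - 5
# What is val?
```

Trace:
`total = 7` → total = 7
`val = total - 5` → val = 2
So val = 2

Answer: 2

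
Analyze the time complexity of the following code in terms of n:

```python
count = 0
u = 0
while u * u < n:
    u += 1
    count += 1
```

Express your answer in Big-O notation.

Each loop level contributes: √n. Multiplying the contributions gives O(√n).

Answer: O(√n)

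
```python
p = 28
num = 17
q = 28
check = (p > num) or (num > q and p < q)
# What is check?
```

Trace:
`p = 28` → p = 28
`num = 17` → num = 17
`q = 28` → q = 28
`check = (p > num) or (num > q and p < q)` → check = True
So check = True

Answer: True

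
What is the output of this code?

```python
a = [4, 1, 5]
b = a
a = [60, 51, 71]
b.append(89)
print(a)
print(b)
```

Key concept: rebinding vs mutation: a is rebound to a new list, b still points at the original.
Step by step:
`a = [4, 1, 5]` → a = [4, 1, 5]
`b = a` → b = [4, 1, 5] (same object as a)
`a = [60, 51, 71]` → a = [60, 51, 71]
`b.append(89)` → b = [4, 1, 5, 89]
`print(a)` → prints [60, 51, 71]
`print(b)` → prints [4, 1, 5, 89]

Answer:
[60, 51, 71]
[4, 1, 5, 89]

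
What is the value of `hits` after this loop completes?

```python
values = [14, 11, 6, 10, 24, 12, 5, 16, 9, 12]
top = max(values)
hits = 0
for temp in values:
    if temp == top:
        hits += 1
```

Count of max value 24 in [14, 11, 6, 10, 24, 12, 5, 16, 9, 12]
`hits` takes the values: 0 → 1

Answer: 1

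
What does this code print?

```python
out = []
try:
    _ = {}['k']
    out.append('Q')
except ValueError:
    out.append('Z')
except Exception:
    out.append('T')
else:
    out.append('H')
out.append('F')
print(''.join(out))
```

Execution trace: 'T' (except Exception) → 'F' (after the try/except). Output: TF

Answer: TF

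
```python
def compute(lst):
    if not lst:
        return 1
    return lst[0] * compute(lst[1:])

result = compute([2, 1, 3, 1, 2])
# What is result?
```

Product over [2, 1, 3, 1, 2] = 2 * 1 * 3 * 1 * 2 = 12

Answer: 12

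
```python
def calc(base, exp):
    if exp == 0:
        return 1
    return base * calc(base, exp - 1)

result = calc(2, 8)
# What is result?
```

calc(2, 8) = 2 * 2 * 2 * 2 * 2 * 2 * 2 * 2 = 256

Answer: 256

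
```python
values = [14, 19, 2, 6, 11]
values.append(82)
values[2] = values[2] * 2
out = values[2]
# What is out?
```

Trace:
`values = [14, 19, 2, 6, 11]` → values = [14, 19, 2, 6, 11]
`values.append(82)` → values = [14, 19, 2, 6, 11, 82]
`values[2] = values[2] * 2` → values = [14, 19, 4, 6, 11, 82]
`out = values[2]` → out = 4
So out = 4

Answer: 4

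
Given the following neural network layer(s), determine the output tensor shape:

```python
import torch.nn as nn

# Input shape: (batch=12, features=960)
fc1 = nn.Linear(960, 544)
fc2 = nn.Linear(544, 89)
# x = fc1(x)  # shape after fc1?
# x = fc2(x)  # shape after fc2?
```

Input: (12, 960) -> after fc1: (12, 544) -> Output: (12, 89)

Answer: (12, 89)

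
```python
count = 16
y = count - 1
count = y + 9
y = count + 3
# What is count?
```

Trace:
`count = 16` → count = 16
`y = count - 1` → y = 15
`count = y + 9` → count = 24
`y = count + 3` → y = 27
So count = 24

Answer: 24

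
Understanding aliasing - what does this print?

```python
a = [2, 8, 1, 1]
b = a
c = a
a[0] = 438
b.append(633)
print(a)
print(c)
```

Key concept: multiple aliases.
Step by step:
`a = [2, 8, 1, 1]` → a = [2, 8, 1, 1]
`b = a` → b = [2, 8, 1, 1] (same object as a)
`c = a` → c = [2, 8, 1, 1] (same object as a, b)
`a[0] = 438` → a = [438, 8, 1, 1] (same object as b, c); b = [438, 8, 1, 1] (same object as a, c); c = [438, 8, 1, 1] (same object as a, b)
`b.append(633)` → a = [438, 8, 1, 1, 633] (same object as b, c); b = [438, 8, 1, 1, 633] (same object as a, c); c = [438, 8, 1, 1, 633] (same object as a, b)
`print(a)` → prints [438, 8, 1, 1, 633]
`print(c)` → prints [438, 8, 1, 1, 633]

Answer:
[438, 8, 1, 1, 633]
[438, 8, 1, 1, 633]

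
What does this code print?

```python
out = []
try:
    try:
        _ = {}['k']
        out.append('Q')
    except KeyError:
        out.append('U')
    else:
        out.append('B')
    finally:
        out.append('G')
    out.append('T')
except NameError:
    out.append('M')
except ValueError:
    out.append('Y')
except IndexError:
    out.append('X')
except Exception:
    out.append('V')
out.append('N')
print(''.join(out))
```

Execution trace: 'U' (inner except KeyError) → 'G' (inner finally) → 'T' (try body, no exception) → 'N' (after the try/except). Output: UGTN

Answer: UGTN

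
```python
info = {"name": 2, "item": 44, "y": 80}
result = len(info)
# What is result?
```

Trace:
`info = {"name": 2, "item": 44, "y": 80}` → info = {'name': 2, 'item': 44, 'y': 80}
`result = len(info)` → result = 3
So result = 3

Answer: 3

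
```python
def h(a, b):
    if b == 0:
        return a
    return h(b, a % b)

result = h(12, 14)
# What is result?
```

h(12, 14) -> h(14, 12) -> h(12, 2) -> h(2, 0) -> 2

Answer: 2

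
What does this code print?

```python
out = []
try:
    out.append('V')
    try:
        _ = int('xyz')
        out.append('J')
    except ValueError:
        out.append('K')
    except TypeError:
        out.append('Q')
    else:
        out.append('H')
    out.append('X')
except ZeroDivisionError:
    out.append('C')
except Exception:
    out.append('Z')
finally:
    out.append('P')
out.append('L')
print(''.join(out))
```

Execution trace: 'V' (try body) → 'K' (inner except ValueError) → 'X' (try body, no exception) → 'P' (finally) → 'L' (after the try/except). Output: VKXPL

Answer: VKXPL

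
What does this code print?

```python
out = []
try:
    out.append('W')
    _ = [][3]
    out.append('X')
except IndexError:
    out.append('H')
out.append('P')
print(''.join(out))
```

Execution trace: 'W' (try body) → 'H' (except IndexError) → 'P' (after the try/except). Output: WHP

Answer: WHP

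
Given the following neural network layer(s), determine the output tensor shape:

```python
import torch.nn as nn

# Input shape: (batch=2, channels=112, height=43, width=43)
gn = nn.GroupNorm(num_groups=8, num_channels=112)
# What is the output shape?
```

Input: (2, 112, 43, 43) -> Output: (2, 112, 43, 43)

Answer: (2, 112, 43, 43)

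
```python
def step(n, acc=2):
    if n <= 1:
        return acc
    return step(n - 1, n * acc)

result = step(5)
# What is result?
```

Accumulator trace (n, acc): (5, 2) -> (4, 10) -> (3, 40) -> (2, 120) -> (1, 240) -> return 240

Answer: 240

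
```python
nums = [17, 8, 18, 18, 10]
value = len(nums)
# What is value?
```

Trace:
`nums = [17, 8, 18, 18, 10]` → nums = [17, 8, 18, 18, 10]
`value = len(nums)` → value = 5
So value = 5

Answer: 5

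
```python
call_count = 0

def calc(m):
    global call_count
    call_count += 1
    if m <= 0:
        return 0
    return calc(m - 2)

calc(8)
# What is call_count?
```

Linear recursion stepping by 2: 5 calls from m=8 down to ≤0.

Answer: 5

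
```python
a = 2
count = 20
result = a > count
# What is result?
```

Trace:
`a = 2` → a = 2
`count = 20` → count = 20
`result = a > count` → result = False
So result = False

Answer: False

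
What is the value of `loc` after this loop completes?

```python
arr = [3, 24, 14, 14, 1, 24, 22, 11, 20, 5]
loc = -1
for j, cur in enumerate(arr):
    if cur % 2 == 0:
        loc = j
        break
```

First even number index in [3, 24, 14, 14, 1, 24, 22, 11, 20, 5]
`loc` takes the values: -1 → 1

Answer: 1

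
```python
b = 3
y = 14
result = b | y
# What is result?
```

Trace:
`b = 3` → b = 3
`y = 14` → y = 14
`result = b | y` → result = 15
So result = 15

Answer: 15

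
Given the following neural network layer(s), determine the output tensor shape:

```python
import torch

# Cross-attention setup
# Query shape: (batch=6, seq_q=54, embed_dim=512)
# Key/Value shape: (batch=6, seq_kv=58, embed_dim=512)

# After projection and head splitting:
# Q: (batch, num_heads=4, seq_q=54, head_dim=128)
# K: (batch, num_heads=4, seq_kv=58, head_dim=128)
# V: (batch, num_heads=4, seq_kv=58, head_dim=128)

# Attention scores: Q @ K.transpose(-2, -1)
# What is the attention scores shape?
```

Input: (6, 54, 512) -> Output: (6, 4, 54, 58)

Answer: (6, 4, 54, 58)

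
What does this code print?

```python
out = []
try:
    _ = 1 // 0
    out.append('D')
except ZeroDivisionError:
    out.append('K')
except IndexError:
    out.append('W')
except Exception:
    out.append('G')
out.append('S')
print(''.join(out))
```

Execution trace: 'K' (except ZeroDivisionError) → 'S' (after the try/except). Output: KS

Answer: KS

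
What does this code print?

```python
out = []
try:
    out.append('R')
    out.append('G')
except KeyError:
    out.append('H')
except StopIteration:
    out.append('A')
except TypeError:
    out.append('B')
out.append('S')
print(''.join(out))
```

Execution trace: 'R' (try body) → 'G' (try body, no exception) → 'S' (after the try/except). Output: RGS

Answer: RGS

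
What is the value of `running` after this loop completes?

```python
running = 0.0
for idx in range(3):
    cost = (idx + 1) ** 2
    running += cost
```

Sum of squared losses 1² + 2² + ... + 3²
`running` takes the values: 0.0 → 1.0 → 5.0 → 14.0

Answer: 14.0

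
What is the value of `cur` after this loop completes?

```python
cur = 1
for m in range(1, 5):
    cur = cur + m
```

Start at 1, add 1 through 4
`cur` takes the values: 1 → 2 → 4 → 7 → 11

Answer: 11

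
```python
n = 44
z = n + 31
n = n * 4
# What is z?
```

Trace:
`n = 44` → n = 44
`z = n + 31` → z = 75
`n = n * 4` → n = 176
So z = 75

Answer: 75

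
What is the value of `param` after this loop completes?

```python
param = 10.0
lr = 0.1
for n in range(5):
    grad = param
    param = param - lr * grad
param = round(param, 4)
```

Gradient descent: w = 10.0 * (1 - 0.1)^5
`param` takes the values: 10.0 → 9.0 → 8.1 → 7.29 → 6.561 → 5.9049

Answer: 5.9049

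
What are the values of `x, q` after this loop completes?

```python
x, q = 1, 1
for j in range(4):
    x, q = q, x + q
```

Fibonacci: after 4 iterations
`x, q` takes the values: (1, 1) → (1, 2) → (2, 3) → (3, 5) → (5, 8)

Answer: 5, 8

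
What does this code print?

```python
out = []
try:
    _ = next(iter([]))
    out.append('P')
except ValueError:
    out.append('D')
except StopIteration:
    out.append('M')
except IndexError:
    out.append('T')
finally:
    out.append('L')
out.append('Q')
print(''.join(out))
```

Execution trace: 'M' (except StopIteration) → 'L' (finally) → 'Q' (after the try/except). Output: MLQ

Answer: MLQ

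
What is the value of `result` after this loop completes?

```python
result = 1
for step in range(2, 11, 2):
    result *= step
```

Product of even numbers 2 to 10
`result` takes the values: 1 → 2 → 8 → 48 → 384 → 3840

Answer: 3840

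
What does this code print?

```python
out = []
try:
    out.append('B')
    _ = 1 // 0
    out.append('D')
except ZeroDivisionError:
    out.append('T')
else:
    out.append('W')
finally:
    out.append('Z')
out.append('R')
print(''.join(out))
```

Execution trace: 'B' (try body) → 'T' (except ZeroDivisionError) → 'Z' (finally) → 'R' (after the try/except). Output: BTZR

Answer: BTZR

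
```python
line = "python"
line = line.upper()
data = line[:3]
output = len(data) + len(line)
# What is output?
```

Trace:
`line = "python"` → line = 'python'
`line = line.upper()` → line = 'PYTHON'
`data = line[:3]` → data = 'PYT'
`output = len(data) + len(line)` → output = 9
So output = 9

Answer: 9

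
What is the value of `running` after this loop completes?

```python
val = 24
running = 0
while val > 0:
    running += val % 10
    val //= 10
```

Sum digits of 24
`running` takes the values: 0 → 4 → 6

Answer: 6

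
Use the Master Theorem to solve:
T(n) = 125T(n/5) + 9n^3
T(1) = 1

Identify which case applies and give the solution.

a=125, b=5, f(n)=9n^3. log_5(125) = 3. Since c=3 = 3, Case 2 applies: T(n) = Θ(n^log_b(a) · log n) = O(n^3 log n).

Answer: O(n^3 log n) - Case 2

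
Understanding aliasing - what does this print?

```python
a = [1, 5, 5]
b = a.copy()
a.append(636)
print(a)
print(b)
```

Key concept: list.copy() creates independent copy.
Step by step:
`a = [1, 5, 5]` → a = [1, 5, 5]
`b = a.copy()` → b = [1, 5, 5]
`a.append(636)` → a = [1, 5, 5, 636]
`print(a)` → prints [1, 5, 5, 636]
`print(b)` → prints [1, 5, 5]

Answer:
[1, 5, 5, 636]
[1, 5, 5]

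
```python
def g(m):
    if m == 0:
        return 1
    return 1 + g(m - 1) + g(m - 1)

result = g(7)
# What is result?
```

g(m) = 1 + 2·g(m-1), g(0)=1. Closed form: (1+1)·2^7 - 1 = 255.

Answer: 255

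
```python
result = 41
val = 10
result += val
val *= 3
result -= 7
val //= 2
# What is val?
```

Trace:
`result = 41` → result = 41
`val = 10` → val = 10
`result += val` → result = 51
`val *= 3` → val = 30
`result -= 7` → result = 44
`val //= 2` → val = 15
So val = 15

Answer: 15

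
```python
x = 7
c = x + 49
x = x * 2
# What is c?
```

Trace:
`x = 7` → x = 7
`c = x + 49` → c = 56
`x = x * 2` → x = 14
So c = 56

Answer: 56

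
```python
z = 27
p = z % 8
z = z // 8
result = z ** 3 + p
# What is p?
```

Trace:
`z = 27` → z = 27
`p = z % 8` → p = 3
`z = z // 8` → z = 3
`result = z ** 3 + p` → result = 30
So p = 3

Answer: 3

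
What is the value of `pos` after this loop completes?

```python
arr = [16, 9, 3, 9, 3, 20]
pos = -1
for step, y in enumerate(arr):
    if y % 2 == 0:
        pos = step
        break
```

First even number index in [16, 9, 3, 9, 3, 20]
`pos` takes the values: -1 → 0

Answer: 0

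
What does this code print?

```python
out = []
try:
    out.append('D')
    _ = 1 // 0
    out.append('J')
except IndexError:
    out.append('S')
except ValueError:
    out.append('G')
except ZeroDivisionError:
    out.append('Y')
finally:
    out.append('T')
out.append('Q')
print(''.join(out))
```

Execution trace: 'D' (try body) → 'Y' (except ZeroDivisionError) → 'T' (finally) → 'Q' (after the try/except). Output: DYTQ

Answer: DYTQ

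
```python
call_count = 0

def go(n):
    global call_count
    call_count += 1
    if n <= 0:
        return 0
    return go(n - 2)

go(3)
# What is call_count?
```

Linear recursion stepping by 2: 3 calls from n=3 down to ≤0.

Answer: 3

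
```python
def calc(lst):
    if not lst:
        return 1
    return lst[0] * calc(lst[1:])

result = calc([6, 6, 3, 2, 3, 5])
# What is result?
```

Product over [6, 6, 3, 2, 3, 5] = 6 * 6 * 3 * 2 * 3 * 5 = 3240

Answer: 3240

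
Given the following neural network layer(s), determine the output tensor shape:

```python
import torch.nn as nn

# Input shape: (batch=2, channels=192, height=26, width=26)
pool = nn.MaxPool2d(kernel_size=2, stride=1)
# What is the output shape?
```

Input: (2, 192, 26, 26) -> Output: (2, 192, 25, 25)

Answer: (2, 192, 25, 25)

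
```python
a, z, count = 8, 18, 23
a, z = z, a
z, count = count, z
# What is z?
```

Trace:
`a, z, count = 8, 18, 23` → a = 8; z = 18; count = 23
`a, z = z, a` → a = 18; z = 8
`z, count = count, z` → z = 23; count = 8
So z = 23

Answer: 23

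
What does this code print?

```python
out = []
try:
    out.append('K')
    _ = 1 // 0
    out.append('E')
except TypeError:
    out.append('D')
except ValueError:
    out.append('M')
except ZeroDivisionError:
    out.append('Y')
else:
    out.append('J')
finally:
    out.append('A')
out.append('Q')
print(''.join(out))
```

Execution trace: 'K' (try body) → 'Y' (except ZeroDivisionError) → 'A' (finally) → 'Q' (after the try/except). Output: KYAQ

Answer: KYAQ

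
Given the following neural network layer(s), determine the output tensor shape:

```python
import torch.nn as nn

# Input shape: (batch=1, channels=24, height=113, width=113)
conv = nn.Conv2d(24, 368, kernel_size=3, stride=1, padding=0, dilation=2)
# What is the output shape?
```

Input: (1, 24, 113, 113) -> Output: (1, 368, 109, 109)

Answer: (1, 368, 109, 109)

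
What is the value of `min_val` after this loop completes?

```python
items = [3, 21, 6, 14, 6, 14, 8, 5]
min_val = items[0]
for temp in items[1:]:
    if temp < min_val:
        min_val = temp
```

Minimum of [3, 21, 6, 14, 6, 14, 8, 5]
`min_val` takes the values: 3

Answer: 3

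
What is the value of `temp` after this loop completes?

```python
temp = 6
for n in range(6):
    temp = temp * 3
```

Multiply by 3, 6 times: 6 * 3^6 = 4374
`temp` takes the values: 6 → 18 → 54 → 162 → 486 → 1458 → 4374

Answer: 4374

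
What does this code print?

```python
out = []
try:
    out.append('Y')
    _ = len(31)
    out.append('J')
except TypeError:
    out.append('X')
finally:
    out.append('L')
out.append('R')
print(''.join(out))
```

Execution trace: 'Y' (try body) → 'X' (except TypeError) → 'L' (finally) → 'R' (after the try/except). Output: YXLR

Answer: YXLR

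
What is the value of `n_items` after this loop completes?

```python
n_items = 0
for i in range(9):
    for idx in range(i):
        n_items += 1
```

Triangle number: 0+1+2+...+8
`n_items` takes the values: 0 → 1 → 2 → 3 → 4 → 5 → 6 → 7 → 8 → 9 → 10 → 11 → 12 → 13 → 14 → 15 → 16 → 17 → 18 → 19 → 20 → 21 → 22 → 23 → 24 → 25 → 26 → 27 → 28 → 29 → 30 → 31 → 32 → 33 → 34 → 35 → 36

Answer: 36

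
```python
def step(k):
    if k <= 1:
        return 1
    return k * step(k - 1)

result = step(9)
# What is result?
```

step(9) = 9 * 8 * 7 * 6 * 5 * 4 * 3 * 2 * 1 = 362880

Answer: 362880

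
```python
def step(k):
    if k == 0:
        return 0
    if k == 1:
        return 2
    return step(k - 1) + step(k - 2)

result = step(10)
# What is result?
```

Build up from base cases: step(0)=0, step(1)=2, step(2)=2, step(3)=4, step(4)=6, step(5)=10, step(6)=16, ..., step(10)=110

Answer: 110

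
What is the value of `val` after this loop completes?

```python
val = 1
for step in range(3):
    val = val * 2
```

Multiply by 2, 3 times: 1 * 2^3 = 8
`val` takes the values: 1 → 2 → 4 → 8

Answer: 8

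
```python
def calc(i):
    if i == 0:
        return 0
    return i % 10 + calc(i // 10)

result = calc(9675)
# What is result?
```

Sum of digits of 9675: 5 + 7 + 6 + 9 = 27

Answer: 27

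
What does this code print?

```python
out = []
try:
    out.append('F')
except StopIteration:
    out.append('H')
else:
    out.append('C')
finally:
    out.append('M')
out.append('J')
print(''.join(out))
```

Execution trace: 'F' (try body, no exception) → 'C' (else) → 'M' (finally) → 'J' (after the try/except). Output: FCMJ

Answer: FCMJ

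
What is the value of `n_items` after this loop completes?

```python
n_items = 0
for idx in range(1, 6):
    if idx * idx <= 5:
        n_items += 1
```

Count numbers where idx² ≤ 5
`n_items` takes the values: 0 → 1 → 2

Answer: 2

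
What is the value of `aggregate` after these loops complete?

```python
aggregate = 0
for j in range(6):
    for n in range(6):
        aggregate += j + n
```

Sum of all j+n for j,n in 6x6
`aggregate` takes the values: 0 → 1 → 3 → 6 → 10 → 15 → 16 → 18 → 21 → 25 → 30 → 36 → 38 → 41 → 45 → 50 → 56 → 63 → 66 → 70 → 75 → 81 → 88 → 96 → 100 → 105 → 111 → 118 → 126 → 135 → 140 → 146 → 153 → 161 → 170 → 180

Answer: 180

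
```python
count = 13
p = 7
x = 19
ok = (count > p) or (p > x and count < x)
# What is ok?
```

Trace:
`count = 13` → count = 13
`p = 7` → p = 7
`x = 19` → x = 19
`ok = (count > p) or (p > x and count < x)` → ok = True
So ok = True

Answer: True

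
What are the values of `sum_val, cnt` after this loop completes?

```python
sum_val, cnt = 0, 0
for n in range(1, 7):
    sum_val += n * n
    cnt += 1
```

Sum of squares and count
`sum_val, cnt` takes the values: (0, 0) → (1, 0) → (1, 1) → (5, 1) → (5, 2) → (14, 2) → (14, 3) → (30, 3) → (30, 4) → (55, 4) → (55, 5) → (91, 5) → (91, 6)

Answer: 91, 6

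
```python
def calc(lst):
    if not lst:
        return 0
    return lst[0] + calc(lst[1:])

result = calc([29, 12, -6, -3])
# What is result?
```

29 + 12 + (-6) + (-3) + 0 = 32

Answer: 32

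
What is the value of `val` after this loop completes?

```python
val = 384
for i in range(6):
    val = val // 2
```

Halve 6 times: 384 // 2^6 = 6
`val` takes the values: 384 → 192 → 96 → 48 → 24 → 12 → 6

Answer: 6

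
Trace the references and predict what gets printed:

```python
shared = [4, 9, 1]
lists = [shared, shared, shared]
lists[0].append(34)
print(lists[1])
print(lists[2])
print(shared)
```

Key concept: list of same reference.
Step by step:
`shared = [4, 9, 1]` → shared = [4, 9, 1]
`lists = [shared, shared, shared]` → lists = [[4, 9, 1], [4, 9, 1], [4, 9, 1]]
`lists[0].append(34)` → shared = [4, 9, 1, 34]; lists = [[4, 9, 1, 34], [4, 9, 1, 34], [4, 9, 1, 34]]
`print(lists[1])` → prints [4, 9, 1, 34]
`print(lists[2])` → prints [4, 9, 1, 34]
`print(shared)` → prints [4, 9, 1, 34]

Answer:
[4, 9, 1, 34]
[4, 9, 1, 34]
[4, 9, 1, 34]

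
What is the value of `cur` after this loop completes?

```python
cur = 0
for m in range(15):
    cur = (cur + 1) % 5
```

Increment mod 5, 15 times = 0
`cur` takes the values: 0 → 1 → 2 → 3 → 4 → 0 → 1 → 2 → 3 → 4 → 0 → 1 → 2 → 3 → 4 → 0

Answer: 0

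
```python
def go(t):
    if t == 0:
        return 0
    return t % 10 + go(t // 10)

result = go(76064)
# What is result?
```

Sum of digits of 76064: 4 + 6 + 0 + 6 + 7 = 23

Answer: 23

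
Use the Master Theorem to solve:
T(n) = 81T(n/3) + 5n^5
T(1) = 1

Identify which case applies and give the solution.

a=81, b=3, f(n)=5n^5. log_3(81) = 4. Since c=5 > 4 and the regularity condition holds (81(n/3)^5 = (81/3^5)n^5 with 81/3^5 < 1), Case 3 applies: T(n) = Θ(f(n)) = O(n^5).

Answer: O(n^5) - Case 3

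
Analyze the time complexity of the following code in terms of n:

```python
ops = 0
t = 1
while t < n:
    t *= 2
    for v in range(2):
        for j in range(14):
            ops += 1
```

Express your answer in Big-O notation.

Each loop level contributes: log n × 1 × 1. Multiplying the contributions gives O(log n).

Answer: O(log n)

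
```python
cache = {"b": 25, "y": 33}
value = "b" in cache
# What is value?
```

Trace:
`cache = {"b": 25, "y": 33}` → cache = {'b': 25, 'y': 33}
`value = "b" in cache` → value = True
So value = True

Answer: True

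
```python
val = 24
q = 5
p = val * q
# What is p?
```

Trace:
`val = 24` → val = 24
`q = 5` → q = 5
`p = val * q` → p = 120
So p = 120

Answer: 120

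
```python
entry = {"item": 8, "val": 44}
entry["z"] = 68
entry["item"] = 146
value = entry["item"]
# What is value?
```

Trace:
`entry = {"item": 8, "val": 44}` → entry = {'item': 8, 'val': 44}
`entry["z"] = 68` → entry = {'item': 8, 'val': 44, 'z': 68}
`entry["item"] = 146` → entry = {'item': 146, 'val': 44, 'z': 68}
`value = entry["item"]` → value = 146
So value = 146

Answer: 146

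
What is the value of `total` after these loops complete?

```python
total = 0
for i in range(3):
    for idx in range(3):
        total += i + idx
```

Sum of all i+idx for i,idx in 3x3
`total` takes the values: 0 → 1 → 3 → 4 → 6 → 9 → 11 → 14 → 18

Answer: 18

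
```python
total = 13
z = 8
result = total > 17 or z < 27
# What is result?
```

Trace:
`total = 13` → total = 13
`z = 8` → z = 8
`result = total > 17 or z < 27` → result = True
So result = True

Answer: True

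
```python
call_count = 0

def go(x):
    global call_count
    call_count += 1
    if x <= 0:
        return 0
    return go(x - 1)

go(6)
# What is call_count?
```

Linear recursion stepping by 1: 7 calls from x=6 down to ≤0.

Answer: 7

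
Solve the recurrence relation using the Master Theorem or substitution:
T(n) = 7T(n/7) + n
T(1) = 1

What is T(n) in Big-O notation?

By Master Theorem: a=7, b=7, f(n)=n. Since log_7(7) = 1 and f(n) = Θ(n^1), Case 2 applies. T(n) = O(n log n).

Answer: O(n log n)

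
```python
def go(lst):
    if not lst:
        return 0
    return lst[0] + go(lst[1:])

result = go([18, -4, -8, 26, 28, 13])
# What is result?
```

18 + (-4) + (-8) + 26 + 28 + 13 + 0 = 73

Answer: 73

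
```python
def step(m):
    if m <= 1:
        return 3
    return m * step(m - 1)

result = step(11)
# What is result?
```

step(11) = 11 * 10 * 9 * 8 * 7 * 6 * 5 * 4 * 3 * 2 * 3 = 119750400

Answer: 119750400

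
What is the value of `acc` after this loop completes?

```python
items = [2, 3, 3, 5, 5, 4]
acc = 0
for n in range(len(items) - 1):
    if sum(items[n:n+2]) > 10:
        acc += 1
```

Count windows with sum > 10
`acc` takes the values: 0

Answer: 0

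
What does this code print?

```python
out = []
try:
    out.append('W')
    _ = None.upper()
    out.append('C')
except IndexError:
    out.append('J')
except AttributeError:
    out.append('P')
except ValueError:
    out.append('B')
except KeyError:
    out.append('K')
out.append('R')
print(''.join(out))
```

Execution trace: 'W' (try body) → 'P' (except AttributeError) → 'R' (after the try/except). Output: WPR

Answer: WPR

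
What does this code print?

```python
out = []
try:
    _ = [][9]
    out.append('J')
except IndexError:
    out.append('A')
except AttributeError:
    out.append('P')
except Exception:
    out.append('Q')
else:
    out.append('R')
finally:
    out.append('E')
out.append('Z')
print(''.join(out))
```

Execution trace: 'A' (except IndexError) → 'E' (finally) → 'Z' (after the try/except). Output: AEZ

Answer: AEZ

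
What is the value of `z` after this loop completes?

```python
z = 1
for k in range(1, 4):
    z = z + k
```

Start at 1, add 1 through 3
`z` takes the values: 1 → 2 → 4 → 7

Answer: 7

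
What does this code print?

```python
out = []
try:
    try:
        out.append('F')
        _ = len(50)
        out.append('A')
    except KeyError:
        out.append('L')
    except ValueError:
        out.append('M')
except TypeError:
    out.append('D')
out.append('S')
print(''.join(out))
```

Execution trace: 'F' (try body) → 'D' (outer except TypeError) → 'S' (after the try/except). Output: FDS

Answer: FDS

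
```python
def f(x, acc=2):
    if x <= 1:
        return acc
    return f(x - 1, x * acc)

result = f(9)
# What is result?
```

Accumulator trace (n, acc): (9, 2) -> (8, 18) -> (7, 144) -> (6, 1008) -> (5, 6048) -> (4, 30240) -> (3, 120960) -> (2, 362880) -> (1, 725760) -> return 725760

Answer: 725760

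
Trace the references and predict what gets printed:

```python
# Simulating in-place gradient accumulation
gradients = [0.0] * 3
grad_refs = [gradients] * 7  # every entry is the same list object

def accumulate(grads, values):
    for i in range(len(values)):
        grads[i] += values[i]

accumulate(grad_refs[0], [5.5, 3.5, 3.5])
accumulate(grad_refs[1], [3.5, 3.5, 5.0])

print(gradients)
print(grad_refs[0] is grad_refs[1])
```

Key concept: gradient accumulation aliasing.
Step by step:
`gradients = [0.0] * 3` → gradients = [0.0, 0.0, 0.0]
`grad_refs = [gradients] * 7` → grad_refs = [[0.0, 0.0, 0.0], [0.0, 0.0, 0.0], [0.0, 0.0, 0.0], [0.0, 0.0, 0.0], [0.0, 0.0, 0.0], [0.0, 0.0, 0.0], [0.0, 0.0, 0.0]]
`accumulate(grad_refs[0], [5.5, 3.5, 3.5])` → gradients = [5.5, 3.5, 3.5]; grad_refs = [[5.5, 3.5, 3.5], [5.5, 3.5, 3.5], [5.5, 3.5, 3.5], [5.5, 3.5, 3.5], [5.5, 3.5, 3.5], [5.5, 3.5, 3.5], [5.5, 3.5, 3.5]]
`accumulate(grad_refs[1], [3.5, 3.5, 5.0])` → gradients = [9.0, 7.0, 8.5]; grad_refs = [[9.0, 7.0, 8.5], [9.0, 7.0, 8.5], [9.0, 7.0, 8.5], [9.0, 7.0, 8.5], [9.0, 7.0, 8.5], [9.0, 7.0, 8.5], [9.0, 7.0, 8.5]]
`print(gradients)` → prints [9.0, 7.0, 8.5]
`print(grad_refs[0] is grad_refs[1])` → prints True

Answer:
[9.0, 7.0, 8.5]
True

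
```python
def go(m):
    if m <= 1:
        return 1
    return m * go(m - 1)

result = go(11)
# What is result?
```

go(11) = 11 * 10 * 9 * 8 * 7 * 6 * 5 * 4 * 3 * 2 * 1 = 39916800

Answer: 39916800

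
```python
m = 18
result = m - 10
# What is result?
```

Trace:
`m = 18` → m = 18
`result = m - 10` → result = 8
So result = 8

Answer: 8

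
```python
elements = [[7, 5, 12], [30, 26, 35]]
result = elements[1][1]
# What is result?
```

Trace:
`elements = [[7, 5, 12], [30, 26, 35]]` → elements = [[7, 5, 12], [30, 26, 35]]
`result = elements[1][1]` → result = 26
So result = 26

Answer: 26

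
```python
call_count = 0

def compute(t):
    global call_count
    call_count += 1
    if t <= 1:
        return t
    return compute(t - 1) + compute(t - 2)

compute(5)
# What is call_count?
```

Calls(t) = 1 + Calls(t-1) + Calls(t-2); Calls(0)=Calls(1)=1. For t=5 this gives 15.

Answer: 15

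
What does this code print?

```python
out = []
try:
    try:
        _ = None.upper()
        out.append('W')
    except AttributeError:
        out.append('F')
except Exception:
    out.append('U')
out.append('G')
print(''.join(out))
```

Execution trace: 'F' (inner except AttributeError) → 'G' (after the try/except). Output: FG

Answer: FG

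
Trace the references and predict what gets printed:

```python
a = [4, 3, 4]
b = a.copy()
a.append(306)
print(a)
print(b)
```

Key concept: list.copy() creates independent copy.
Step by step:
`a = [4, 3, 4]` → a = [4, 3, 4]
`b = a.copy()` → b = [4, 3, 4]
`a.append(306)` → a = [4, 3, 4, 306]
`print(a)` → prints [4, 3, 4, 306]
`print(b)` → prints [4, 3, 4]

Answer:
[4, 3, 4, 306]
[4, 3, 4]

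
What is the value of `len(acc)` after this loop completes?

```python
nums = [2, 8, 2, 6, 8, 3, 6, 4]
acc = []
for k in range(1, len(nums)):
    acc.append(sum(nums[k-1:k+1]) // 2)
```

Number of 2-element averages
`acc` takes the values: [] → [5] → [5, 5] → [5, 5, 4] → [5, 5, 4, 7] → [5, 5, 4, 7, 5] → [5, 5, 4, 7, 5, 4] → [5, 5, 4, 7, 5, 4, 5]
So `len(acc)` = 7

Answer: 7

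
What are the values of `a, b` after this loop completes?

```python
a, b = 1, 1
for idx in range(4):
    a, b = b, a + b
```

Fibonacci: after 4 iterations
`a, b` takes the values: (1, 1) → (1, 2) → (2, 3) → (3, 5) → (5, 8)

Answer: 5, 8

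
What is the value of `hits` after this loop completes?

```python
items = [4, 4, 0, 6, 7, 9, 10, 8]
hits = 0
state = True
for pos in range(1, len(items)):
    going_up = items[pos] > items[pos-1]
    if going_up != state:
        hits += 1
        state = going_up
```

Count direction changes in [4, 4, 0, 6, 7, 9, 10, 8]
`hits` takes the values: 0 → 1 → 2 → 3

Answer: 3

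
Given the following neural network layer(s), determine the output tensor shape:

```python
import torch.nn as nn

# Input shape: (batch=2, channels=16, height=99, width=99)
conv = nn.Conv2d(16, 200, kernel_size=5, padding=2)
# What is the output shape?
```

Input: (2, 16, 99, 99) -> Output: (2, 200, 99, 99)

Answer: (2, 200, 99, 99)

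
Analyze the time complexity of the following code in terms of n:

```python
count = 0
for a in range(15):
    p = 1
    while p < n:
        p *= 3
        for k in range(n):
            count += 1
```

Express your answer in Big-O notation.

Each loop level contributes: 1 × log n × n. Multiplying the contributions gives O(n log n).

Answer: O(n log n)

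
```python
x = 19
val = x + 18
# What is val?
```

Trace:
`x = 19` → x = 19
`val = x + 18` → val = 37
So val = 37

Answer: 37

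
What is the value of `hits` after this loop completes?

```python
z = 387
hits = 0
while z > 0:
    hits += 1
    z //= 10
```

Count digits by repeated division by 10
`hits` takes the values: 0 → 1 → 2 → 3

Answer: 3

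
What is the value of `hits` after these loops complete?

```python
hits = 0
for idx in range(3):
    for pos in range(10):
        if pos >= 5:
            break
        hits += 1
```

Inner breaks at 5, outer runs 3 times
`hits` takes the values: 0 → 1 → 2 → 3 → 4 → 5 → 6 → 7 → 8 → 9 → 10 → 11 → 12 → 13 → 14 → 15

Answer: 15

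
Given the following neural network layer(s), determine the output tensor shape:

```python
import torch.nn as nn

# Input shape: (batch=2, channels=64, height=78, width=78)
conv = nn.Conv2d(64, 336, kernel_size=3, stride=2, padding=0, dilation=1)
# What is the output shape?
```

Input: (2, 64, 78, 78) -> Output: (2, 336, 38, 38)

Answer: (2, 336, 38, 38)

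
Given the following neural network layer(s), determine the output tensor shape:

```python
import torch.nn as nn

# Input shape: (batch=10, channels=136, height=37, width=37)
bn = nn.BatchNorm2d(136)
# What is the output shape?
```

Input: (10, 136, 37, 37) -> Output: (10, 136, 37, 37)

Answer: (10, 136, 37, 37)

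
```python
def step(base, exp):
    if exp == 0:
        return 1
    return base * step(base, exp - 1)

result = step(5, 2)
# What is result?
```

step(5, 2) = 5 * 5 = 25

Answer: 25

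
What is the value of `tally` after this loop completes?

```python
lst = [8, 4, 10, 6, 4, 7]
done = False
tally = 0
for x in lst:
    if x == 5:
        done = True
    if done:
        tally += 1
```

Count elements after first 5 in [8, 4, 10, 6, 4, 7]
`tally` takes the values: 0

Answer: 0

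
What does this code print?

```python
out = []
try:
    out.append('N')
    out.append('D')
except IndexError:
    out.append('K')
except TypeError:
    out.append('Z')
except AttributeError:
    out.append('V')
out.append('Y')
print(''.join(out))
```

Execution trace: 'N' (try body) → 'D' (try body, no exception) → 'Y' (after the try/except). Output: NDY

Answer: NDY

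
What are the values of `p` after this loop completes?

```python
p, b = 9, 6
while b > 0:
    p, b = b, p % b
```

GCD of 9 and 6
`p` takes the values: 9 → 6 → 3

Answer: 3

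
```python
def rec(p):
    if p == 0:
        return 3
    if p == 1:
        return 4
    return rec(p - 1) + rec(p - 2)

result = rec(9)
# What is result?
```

Build up from base cases: rec(0)=3, rec(1)=4, rec(2)=7, rec(3)=11, rec(4)=18, rec(5)=29, rec(6)=47, ..., rec(9)=199

Answer: 199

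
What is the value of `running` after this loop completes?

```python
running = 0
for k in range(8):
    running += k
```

Sum of 0 to 7 = 28
`running` takes the values: 0 → 1 → 3 → 6 → 10 → 15 → 21 → 28

Answer: 28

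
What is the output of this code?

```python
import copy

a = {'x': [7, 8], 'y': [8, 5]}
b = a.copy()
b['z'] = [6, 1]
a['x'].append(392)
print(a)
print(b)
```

Key concept: shallow copy of dict with mutable values.
Step by step:
`a = {'x': [7, 8], 'y': [8, 5]}` → a = {'x': [7, 8], 'y': [8, 5]}
`b = a.copy()` → b = {'x': [7, 8], 'y': [8, 5]}
`b['z'] = [6, 1]` → b = {'x': [7, 8], 'y': [8, 5], 'z': [6, 1]}
`a['x'].append(392)` → a = {'x': [7, 8, 392], 'y': [8, 5]}; b = {'x': [7, 8, 392], 'y': [8, 5], 'z': [6, 1]}
`print(a)` → prints {'x': [7, 8, 392], 'y': [8, 5]}
`print(b)` → prints {'x': [7, 8, 392], 'y': [8, 5], 'z': [6, 1]}

Answer:
{'x': [7, 8, 392], 'y': [8, 5]}
{'x': [7, 8, 392], 'y': [8, 5], 'z': [6, 1]}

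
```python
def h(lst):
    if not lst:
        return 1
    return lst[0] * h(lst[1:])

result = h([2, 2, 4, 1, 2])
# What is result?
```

Product over [2, 2, 4, 1, 2] = 2 * 2 * 4 * 1 * 2 = 32

Answer: 32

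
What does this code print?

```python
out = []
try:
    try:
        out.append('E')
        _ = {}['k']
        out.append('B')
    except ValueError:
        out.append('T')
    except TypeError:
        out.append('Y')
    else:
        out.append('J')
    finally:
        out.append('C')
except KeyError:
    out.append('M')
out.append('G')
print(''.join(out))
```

Execution trace: 'E' (try body) → 'C' (finally) → 'M' (outer except KeyError) → 'G' (after the try/except). Output: ECMG

Answer: ECMG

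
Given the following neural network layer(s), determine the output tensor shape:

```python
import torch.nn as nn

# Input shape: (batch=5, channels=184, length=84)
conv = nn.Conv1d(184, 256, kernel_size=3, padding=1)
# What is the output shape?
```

Input: (5, 184, 84) -> Output: (5, 256, 84)

Answer: (5, 256, 84)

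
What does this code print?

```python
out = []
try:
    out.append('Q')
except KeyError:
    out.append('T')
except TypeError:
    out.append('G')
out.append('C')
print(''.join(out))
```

Execution trace: 'Q' (try body, no exception) → 'C' (after the try/except). Output: QC

Answer: QC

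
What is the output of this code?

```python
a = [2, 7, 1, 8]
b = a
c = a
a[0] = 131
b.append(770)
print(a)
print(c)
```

Key concept: multiple aliases.
Step by step:
`a = [2, 7, 1, 8]` → a = [2, 7, 1, 8]
`b = a` → b = [2, 7, 1, 8] (same object as a)
`c = a` → c = [2, 7, 1, 8] (same object as a, b)
`a[0] = 131` → a = [131, 7, 1, 8] (same object as b, c); b = [131, 7, 1, 8] (same object as a, c); c = [131, 7, 1, 8] (same object as a, b)
`b.append(770)` → a = [131, 7, 1, 8, 770] (same object as b, c); b = [131, 7, 1, 8, 770] (same object as a, c); c = [131, 7, 1, 8, 770] (same object as a, b)
`print(a)` → prints [131, 7, 1, 8, 770]
`print(c)` → prints [131, 7, 1, 8, 770]

Answer:
[131, 7, 1, 8, 770]
[131, 7, 1, 8, 770]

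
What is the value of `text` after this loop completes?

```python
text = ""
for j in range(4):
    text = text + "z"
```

Repeat 'z' 4 times
`text` takes the values: "" → "z" → "zz" → "zzz" → "zzzz"

Answer: "zzzz"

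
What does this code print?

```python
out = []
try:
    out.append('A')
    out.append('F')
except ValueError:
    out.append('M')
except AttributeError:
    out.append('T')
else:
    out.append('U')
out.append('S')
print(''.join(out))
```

Execution trace: 'A' (try body) → 'F' (try body, no exception) → 'U' (else) → 'S' (after the try/except). Output: AFUS

Answer: AFUS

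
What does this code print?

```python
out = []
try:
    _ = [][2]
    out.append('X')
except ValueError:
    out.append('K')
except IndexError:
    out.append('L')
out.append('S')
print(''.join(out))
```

Execution trace: 'L' (except IndexError) → 'S' (after the try/except). Output: LS

Answer: LS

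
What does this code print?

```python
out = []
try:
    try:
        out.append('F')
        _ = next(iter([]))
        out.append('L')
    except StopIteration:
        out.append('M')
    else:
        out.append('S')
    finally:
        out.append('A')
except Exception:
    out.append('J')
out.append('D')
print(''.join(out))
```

Execution trace: 'F' (inner try body) → 'M' (inner except StopIteration) → 'A' (inner finally) → 'D' (after the try/except). Output: FMAD

Answer: FMAD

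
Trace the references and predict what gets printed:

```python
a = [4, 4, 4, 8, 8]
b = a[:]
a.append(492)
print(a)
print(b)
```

Key concept: slice [:] creates copy.
Step by step:
`a = [4, 4, 4, 8, 8]` → a = [4, 4, 4, 8, 8]
`b = a[:]` → b = [4, 4, 4, 8, 8]
`a.append(492)` → a = [4, 4, 4, 8, 8, 492]
`print(a)` → prints [4, 4, 4, 8, 8, 492]
`print(b)` → prints [4, 4, 4, 8, 8]

Answer:
[4, 4, 4, 8, 8, 492]
[4, 4, 4, 8, 8]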